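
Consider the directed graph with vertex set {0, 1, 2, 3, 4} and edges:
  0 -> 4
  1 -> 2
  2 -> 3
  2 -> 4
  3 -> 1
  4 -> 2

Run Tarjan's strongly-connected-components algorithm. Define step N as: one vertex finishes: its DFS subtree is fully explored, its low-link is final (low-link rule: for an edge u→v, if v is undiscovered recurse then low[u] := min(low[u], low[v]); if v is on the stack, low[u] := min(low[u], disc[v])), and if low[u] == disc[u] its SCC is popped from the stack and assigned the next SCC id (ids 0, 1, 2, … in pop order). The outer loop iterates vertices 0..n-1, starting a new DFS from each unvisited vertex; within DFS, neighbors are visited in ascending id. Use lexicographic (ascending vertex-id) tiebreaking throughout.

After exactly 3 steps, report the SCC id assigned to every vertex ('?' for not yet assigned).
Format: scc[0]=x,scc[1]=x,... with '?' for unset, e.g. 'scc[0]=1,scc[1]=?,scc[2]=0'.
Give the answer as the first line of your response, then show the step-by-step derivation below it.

scc[0]=?,scc[1]=?,scc[2]=?,scc[3]=?,scc[4]=?

step 1: low=(low[0]=0,low[1]=2,low[2]=2,low[3]=3,low[4]=1); scc=(scc[0]=?,scc[1]=?,scc[2]=?,scc[3]=?,scc[4]=?)
step 2: low=(low[0]=0,low[1]=2,low[2]=2,low[3]=2,low[4]=1); scc=(scc[0]=?,scc[1]=?,scc[2]=?,scc[3]=?,scc[4]=?)
step 3: low=(low[0]=0,low[1]=2,low[2]=1,low[3]=2,low[4]=1); scc=(scc[0]=?,scc[1]=?,scc[2]=?,scc[3]=?,scc[4]=?)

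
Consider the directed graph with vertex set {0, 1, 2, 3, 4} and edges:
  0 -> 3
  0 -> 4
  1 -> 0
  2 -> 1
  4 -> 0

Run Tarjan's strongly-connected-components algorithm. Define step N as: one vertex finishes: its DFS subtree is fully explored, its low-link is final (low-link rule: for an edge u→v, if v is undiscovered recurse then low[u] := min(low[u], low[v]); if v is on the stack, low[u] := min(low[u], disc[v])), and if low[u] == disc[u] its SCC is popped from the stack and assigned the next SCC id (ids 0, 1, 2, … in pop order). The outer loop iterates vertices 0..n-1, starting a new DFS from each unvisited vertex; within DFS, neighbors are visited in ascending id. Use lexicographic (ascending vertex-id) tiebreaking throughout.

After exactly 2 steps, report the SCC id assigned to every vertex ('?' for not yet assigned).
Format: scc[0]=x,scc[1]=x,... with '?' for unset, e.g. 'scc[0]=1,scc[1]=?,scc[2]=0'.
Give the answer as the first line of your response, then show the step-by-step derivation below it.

scc[0]=?,scc[1]=?,scc[2]=?,scc[3]=0,scc[4]=?

step 1: low=(low[0]=0,low[1]=?,low[2]=?,low[3]=1,low[4]=?); scc=(scc[0]=?,scc[1]=?,scc[2]=?,scc[3]=0,scc[4]=?)
step 2: low=(low[0]=0,low[1]=?,low[2]=?,low[3]=1,low[4]=0); scc=(scc[0]=?,scc[1]=?,scc[2]=?,scc[3]=0,scc[4]=?)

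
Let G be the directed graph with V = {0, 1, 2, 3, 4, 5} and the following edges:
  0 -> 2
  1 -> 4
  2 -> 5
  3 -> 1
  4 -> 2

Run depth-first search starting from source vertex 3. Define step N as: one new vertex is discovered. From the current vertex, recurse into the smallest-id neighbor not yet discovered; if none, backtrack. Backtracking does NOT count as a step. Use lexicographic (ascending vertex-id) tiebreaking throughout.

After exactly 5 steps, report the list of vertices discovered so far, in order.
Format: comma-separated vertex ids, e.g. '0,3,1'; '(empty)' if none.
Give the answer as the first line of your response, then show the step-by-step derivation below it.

3,1,4,2,5

step 1: discover 3; path=3; order=3
step 2: discover 1; path=3>1; order=3,1
step 3: discover 4; path=3>1>4; order=3,1,4
step 4: discover 2; path=3>1>4>2; order=3,1,4,2
step 5: discover 5; path=3>1>4>2>5; order=3,1,4,2,5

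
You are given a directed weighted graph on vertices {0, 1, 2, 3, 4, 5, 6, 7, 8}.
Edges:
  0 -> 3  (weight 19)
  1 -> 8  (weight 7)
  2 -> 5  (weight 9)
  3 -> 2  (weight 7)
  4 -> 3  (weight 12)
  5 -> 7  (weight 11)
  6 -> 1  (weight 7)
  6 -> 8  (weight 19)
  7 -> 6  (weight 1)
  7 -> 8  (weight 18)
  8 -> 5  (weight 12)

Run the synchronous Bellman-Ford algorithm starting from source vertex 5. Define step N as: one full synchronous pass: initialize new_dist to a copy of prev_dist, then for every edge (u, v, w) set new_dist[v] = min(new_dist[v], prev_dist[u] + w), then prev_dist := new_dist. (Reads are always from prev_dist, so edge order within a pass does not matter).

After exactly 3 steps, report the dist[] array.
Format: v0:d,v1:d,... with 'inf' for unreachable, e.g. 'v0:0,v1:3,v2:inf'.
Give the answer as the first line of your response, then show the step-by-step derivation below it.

v0:inf,v1:19,v2:inf,v3:inf,v4:inf,v5:0,v6:12,v7:11,v8:29

step 1: dist = v0:inf,v1:inf,v2:inf,v3:inf,v4:inf,v5:0,v6:inf,v7:11,v8:inf
step 2: dist = v0:inf,v1:inf,v2:inf,v3:inf,v4:inf,v5:0,v6:12,v7:11,v8:29
step 3: dist = v0:inf,v1:19,v2:inf,v3:inf,v4:inf,v5:0,v6:12,v7:11,v8:29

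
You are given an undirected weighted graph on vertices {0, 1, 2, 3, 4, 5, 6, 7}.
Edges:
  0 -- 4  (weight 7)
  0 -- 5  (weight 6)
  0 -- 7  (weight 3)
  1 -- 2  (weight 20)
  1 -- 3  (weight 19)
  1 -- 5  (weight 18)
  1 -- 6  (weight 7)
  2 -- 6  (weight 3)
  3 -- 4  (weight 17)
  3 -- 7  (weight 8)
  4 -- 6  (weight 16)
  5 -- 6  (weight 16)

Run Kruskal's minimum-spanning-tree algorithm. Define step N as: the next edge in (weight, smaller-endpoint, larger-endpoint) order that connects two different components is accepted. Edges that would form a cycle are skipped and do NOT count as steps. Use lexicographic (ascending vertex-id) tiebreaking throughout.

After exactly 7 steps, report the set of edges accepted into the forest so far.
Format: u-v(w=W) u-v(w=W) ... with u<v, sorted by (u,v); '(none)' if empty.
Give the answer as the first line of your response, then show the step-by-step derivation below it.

0-4(w=7) 0-5(w=6) 0-7(w=3) 1-6(w=7) 2-6(w=3) 3-7(w=8) 4-6(w=16)

step 1: add edge 0-7 (w=3); MST = {0-7(w=3)}
step 2: add edge 2-6 (w=3); MST = {0-7(w=3) 2-6(w=3)}
step 3: add edge 0-5 (w=6); MST = {0-5(w=6) 0-7(w=3) 2-6(w=3)}
step 4: add edge 0-4 (w=7); MST = {0-4(w=7) 0-5(w=6) 0-7(w=3) 2-6(w=3)}
step 5: add edge 1-6 (w=7); MST = {0-4(w=7) 0-5(w=6) 0-7(w=3) 1-6(w=7) 2-6(w=3)}
step 6: add edge 3-7 (w=8); MST = {0-4(w=7) 0-5(w=6) 0-7(w=3) 1-6(w=7) 2-6(w=3) 3-7(w=8)}
step 7: add edge 4-6 (w=16); MST = {0-4(w=7) 0-5(w=6) 0-7(w=3) 1-6(w=7) 2-6(w=3) 3-7(w=8) 4-6(w=16)}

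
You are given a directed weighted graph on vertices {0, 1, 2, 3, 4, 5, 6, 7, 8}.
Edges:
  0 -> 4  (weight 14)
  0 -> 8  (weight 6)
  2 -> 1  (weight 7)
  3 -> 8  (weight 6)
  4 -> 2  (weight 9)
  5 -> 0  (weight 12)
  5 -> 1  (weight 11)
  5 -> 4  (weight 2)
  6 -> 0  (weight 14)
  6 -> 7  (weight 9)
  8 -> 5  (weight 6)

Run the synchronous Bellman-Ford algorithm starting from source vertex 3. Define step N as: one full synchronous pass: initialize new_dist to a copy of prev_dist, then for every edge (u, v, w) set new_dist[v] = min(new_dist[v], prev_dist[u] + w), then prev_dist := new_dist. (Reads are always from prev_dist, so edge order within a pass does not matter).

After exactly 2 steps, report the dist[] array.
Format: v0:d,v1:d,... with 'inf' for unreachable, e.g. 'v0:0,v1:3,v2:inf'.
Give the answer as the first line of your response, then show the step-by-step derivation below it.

v0:inf,v1:inf,v2:inf,v3:0,v4:inf,v5:12,v6:inf,v7:inf,v8:6

step 1: dist = v0:inf,v1:inf,v2:inf,v3:0,v4:inf,v5:inf,v6:inf,v7:inf,v8:6
step 2: dist = v0:inf,v1:inf,v2:inf,v3:0,v4:inf,v5:12,v6:inf,v7:inf,v8:6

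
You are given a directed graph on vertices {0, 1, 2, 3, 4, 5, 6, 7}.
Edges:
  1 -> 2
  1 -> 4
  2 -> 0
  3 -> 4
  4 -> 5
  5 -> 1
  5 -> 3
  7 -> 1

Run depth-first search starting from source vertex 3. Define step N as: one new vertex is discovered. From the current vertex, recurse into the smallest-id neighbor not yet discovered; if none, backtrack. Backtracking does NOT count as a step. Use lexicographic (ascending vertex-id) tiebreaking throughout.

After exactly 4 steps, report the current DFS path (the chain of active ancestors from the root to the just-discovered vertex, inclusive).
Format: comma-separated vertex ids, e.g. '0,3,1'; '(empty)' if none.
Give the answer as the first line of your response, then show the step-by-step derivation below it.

3,4,5,1

step 1: discover 3; path=3; order=3
step 2: discover 4; path=3>4; order=3,4
step 3: discover 5; path=3>4>5; order=3,4,5
step 4: discover 1; path=3>4>5>1; order=3,4,5,1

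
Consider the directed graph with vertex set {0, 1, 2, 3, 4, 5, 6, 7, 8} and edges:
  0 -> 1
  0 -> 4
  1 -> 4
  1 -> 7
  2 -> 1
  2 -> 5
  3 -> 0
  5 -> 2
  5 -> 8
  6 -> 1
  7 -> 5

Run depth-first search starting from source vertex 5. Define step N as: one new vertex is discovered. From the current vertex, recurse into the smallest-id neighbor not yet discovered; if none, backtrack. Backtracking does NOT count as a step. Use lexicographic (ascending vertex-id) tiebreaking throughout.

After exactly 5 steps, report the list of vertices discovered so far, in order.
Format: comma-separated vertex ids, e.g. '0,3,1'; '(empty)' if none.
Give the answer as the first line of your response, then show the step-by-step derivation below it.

5,2,1,4,7

step 1: discover 5; path=5; order=5
step 2: discover 2; path=5>2; order=5,2
step 3: discover 1; path=5>2>1; order=5,2,1
step 4: discover 4; path=5>2>1>4; order=5,2,1,4
step 5: discover 7; path=5>2>1>7; order=5,2,1,4,7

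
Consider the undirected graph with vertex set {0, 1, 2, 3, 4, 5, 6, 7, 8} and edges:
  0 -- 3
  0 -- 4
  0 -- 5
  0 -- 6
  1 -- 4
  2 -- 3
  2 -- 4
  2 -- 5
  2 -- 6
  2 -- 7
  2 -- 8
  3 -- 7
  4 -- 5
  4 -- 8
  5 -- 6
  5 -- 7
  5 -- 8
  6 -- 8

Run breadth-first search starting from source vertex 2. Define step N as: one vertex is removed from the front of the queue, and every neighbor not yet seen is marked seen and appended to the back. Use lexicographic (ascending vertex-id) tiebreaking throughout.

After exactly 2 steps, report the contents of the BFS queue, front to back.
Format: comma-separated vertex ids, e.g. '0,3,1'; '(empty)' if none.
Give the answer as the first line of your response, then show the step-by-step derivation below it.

4,5,6,7,8,0

step 1: dequeue 2; queue=[3,4,5,6,7,8]; order=2
step 2: dequeue 3; queue=[4,5,6,7,8,0]; order=2,3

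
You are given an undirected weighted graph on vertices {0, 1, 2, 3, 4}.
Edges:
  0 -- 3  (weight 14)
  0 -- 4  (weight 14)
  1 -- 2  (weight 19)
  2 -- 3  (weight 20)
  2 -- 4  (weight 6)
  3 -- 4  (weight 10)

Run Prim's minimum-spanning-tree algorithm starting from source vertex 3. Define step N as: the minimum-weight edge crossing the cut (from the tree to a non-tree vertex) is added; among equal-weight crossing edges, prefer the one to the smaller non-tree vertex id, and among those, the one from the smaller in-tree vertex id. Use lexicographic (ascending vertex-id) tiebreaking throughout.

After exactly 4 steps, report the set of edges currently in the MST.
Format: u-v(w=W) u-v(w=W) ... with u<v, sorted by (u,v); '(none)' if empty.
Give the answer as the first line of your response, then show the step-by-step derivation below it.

0-3(w=14) 1-2(w=19) 2-4(w=6) 3-4(w=10)

step 1: add edge 3-4 (w=10); MST = {3-4(w=10)}
step 2: add edge 2-4 (w=6); MST = {2-4(w=6) 3-4(w=10)}
step 3: add edge 0-3 (w=14); MST = {0-3(w=14) 2-4(w=6) 3-4(w=10)}
step 4: add edge 1-2 (w=19); MST = {0-3(w=14) 1-2(w=19) 2-4(w=6) 3-4(w=10)}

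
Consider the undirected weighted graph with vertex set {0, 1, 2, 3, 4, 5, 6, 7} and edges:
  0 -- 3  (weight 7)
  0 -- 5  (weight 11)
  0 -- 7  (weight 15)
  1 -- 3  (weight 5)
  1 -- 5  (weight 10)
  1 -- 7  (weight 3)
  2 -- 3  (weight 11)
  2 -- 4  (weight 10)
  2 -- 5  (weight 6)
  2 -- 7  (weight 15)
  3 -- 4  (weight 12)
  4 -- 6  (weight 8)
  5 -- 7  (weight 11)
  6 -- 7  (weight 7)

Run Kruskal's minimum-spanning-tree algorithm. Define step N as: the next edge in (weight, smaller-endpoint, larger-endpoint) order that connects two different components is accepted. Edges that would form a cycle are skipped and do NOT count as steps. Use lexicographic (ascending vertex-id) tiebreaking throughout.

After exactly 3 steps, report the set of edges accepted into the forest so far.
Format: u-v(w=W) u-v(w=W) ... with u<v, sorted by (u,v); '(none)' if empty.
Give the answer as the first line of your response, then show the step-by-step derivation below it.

1-3(w=5) 1-7(w=3) 2-5(w=6)

step 1: add edge 1-7 (w=3); MST = {1-7(w=3)}
step 2: add edge 1-3 (w=5); MST = {1-3(w=5) 1-7(w=3)}
step 3: add edge 2-5 (w=6); MST = {1-3(w=5) 1-7(w=3) 2-5(w=6)}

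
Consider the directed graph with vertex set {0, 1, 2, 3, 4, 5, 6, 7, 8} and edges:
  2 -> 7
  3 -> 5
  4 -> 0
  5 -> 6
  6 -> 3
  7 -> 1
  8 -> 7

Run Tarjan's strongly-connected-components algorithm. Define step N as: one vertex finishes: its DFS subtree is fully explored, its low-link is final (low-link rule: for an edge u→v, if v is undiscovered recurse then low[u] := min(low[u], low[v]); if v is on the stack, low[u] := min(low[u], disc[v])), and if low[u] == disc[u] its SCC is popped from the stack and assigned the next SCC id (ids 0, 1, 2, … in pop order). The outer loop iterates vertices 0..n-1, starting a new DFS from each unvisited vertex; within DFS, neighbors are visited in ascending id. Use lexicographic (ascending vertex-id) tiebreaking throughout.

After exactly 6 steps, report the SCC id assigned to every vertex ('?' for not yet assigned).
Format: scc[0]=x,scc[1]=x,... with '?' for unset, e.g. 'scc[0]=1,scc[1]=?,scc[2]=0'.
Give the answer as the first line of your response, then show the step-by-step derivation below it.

scc[0]=0,scc[1]=1,scc[2]=3,scc[3]=?,scc[4]=?,scc[5]=?,scc[6]=?,scc[7]=2,scc[8]=?

step 1: low=(low[0]=0,low[1]=?,low[2]=?,low[3]=?,low[4]=?,low[5]=?,low[6]=?,low[7]=?,low[8]=?); scc=(scc[0]=0,scc[1]=?,scc[2]=?,scc[3]=?,scc[4]=?,scc[5]=?,scc[6]=?,scc[7]=?,scc[8]=?)
step 2: low=(low[0]=0,low[1]=1,low[2]=?,low[3]=?,low[4]=?,low[5]=?,low[6]=?,low[7]=?,low[8]=?); scc=(scc[0]=0,scc[1]=1,scc[2]=?,scc[3]=?,scc[4]=?,scc[5]=?,scc[6]=?,scc[7]=?,scc[8]=?)
step 3: low=(low[0]=0,low[1]=1,low[2]=2,low[3]=?,low[4]=?,low[5]=?,low[6]=?,low[7]=3,low[8]=?); scc=(scc[0]=0,scc[1]=1,scc[2]=?,scc[3]=?,scc[4]=?,scc[5]=?,scc[6]=?,scc[7]=2,scc[8]=?)
step 4: low=(low[0]=0,low[1]=1,low[2]=2,low[3]=?,low[4]=?,low[5]=?,low[6]=?,low[7]=3,low[8]=?); scc=(scc[0]=0,scc[1]=1,scc[2]=3,scc[3]=?,scc[4]=?,scc[5]=?,scc[6]=?,scc[7]=2,scc[8]=?)
step 5: low=(low[0]=0,low[1]=1,low[2]=2,low[3]=4,low[4]=?,low[5]=5,low[6]=4,low[7]=3,low[8]=?); scc=(scc[0]=0,scc[1]=1,scc[2]=3,scc[3]=?,scc[4]=?,scc[5]=?,scc[6]=?,scc[7]=2,scc[8]=?)
step 6: low=(low[0]=0,low[1]=1,low[2]=2,low[3]=4,low[4]=?,low[5]=4,low[6]=4,low[7]=3,low[8]=?); scc=(scc[0]=0,scc[1]=1,scc[2]=3,scc[3]=?,scc[4]=?,scc[5]=?,scc[6]=?,scc[7]=2,scc[8]=?)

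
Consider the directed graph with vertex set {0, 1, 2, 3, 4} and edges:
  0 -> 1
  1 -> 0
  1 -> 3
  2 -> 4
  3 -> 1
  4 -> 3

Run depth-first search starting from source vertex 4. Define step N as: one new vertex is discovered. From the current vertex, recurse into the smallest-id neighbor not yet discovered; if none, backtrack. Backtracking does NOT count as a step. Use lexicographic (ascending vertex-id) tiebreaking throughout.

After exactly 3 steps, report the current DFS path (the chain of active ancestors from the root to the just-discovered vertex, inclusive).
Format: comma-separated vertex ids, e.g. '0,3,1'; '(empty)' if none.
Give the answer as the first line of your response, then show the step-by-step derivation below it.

4,3,1

step 1: discover 4; path=4; order=4
step 2: discover 3; path=4>3; order=4,3
step 3: discover 1; path=4>3>1; order=4,3,1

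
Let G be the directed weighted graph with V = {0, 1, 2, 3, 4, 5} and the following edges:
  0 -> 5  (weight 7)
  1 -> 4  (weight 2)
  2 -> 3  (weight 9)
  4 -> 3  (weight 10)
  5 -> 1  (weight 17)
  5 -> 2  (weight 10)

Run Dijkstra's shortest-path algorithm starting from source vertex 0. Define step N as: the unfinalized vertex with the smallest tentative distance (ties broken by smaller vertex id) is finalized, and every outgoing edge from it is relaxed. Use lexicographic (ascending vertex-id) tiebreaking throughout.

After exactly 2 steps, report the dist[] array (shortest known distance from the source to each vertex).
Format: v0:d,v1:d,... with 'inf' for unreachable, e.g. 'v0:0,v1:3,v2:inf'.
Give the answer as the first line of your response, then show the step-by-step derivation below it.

v0:0,v1:24,v2:17,v3:inf,v4:inf,v5:7

step 1: dist = v0:0,v1:inf,v2:inf,v3:inf,v4:inf,v5:7
step 2: dist = v0:0,v1:24,v2:17,v3:inf,v4:inf,v5:7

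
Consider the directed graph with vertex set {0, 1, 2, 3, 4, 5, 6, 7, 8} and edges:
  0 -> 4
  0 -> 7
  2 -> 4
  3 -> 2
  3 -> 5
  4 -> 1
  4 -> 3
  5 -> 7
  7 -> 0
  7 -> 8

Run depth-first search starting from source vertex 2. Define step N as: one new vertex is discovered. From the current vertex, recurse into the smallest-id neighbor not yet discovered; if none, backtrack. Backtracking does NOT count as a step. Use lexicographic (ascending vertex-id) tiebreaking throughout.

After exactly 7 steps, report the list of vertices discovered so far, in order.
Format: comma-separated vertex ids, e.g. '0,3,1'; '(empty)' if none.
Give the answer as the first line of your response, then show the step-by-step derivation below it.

2,4,1,3,5,7,0

step 1: discover 2; path=2; order=2
step 2: discover 4; path=2>4; order=2,4
step 3: discover 1; path=2>4>1; order=2,4,1
step 4: discover 3; path=2>4>3; order=2,4,1,3
step 5: discover 5; path=2>4>3>5; order=2,4,1,3,5
step 6: discover 7; path=2>4>3>5>7; order=2,4,1,3,5,7
step 7: discover 0; path=2>4>3>5>7>0; order=2,4,1,3,5,7,0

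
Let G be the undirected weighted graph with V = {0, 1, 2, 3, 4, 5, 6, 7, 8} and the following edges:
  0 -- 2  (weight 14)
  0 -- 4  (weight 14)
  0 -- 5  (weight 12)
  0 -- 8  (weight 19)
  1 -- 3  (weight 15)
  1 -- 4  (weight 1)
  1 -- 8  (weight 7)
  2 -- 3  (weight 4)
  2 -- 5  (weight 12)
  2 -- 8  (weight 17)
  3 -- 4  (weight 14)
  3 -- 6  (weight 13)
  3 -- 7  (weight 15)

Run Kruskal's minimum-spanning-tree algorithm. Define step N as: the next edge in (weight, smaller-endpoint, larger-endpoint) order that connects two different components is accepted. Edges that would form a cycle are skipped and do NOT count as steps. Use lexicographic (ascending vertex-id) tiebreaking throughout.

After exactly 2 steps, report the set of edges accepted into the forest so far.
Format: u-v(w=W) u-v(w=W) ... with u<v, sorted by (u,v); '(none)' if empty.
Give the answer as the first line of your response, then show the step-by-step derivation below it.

1-4(w=1) 2-3(w=4)

step 1: add edge 1-4 (w=1); MST = {1-4(w=1)}
step 2: add edge 2-3 (w=4); MST = {1-4(w=1) 2-3(w=4)}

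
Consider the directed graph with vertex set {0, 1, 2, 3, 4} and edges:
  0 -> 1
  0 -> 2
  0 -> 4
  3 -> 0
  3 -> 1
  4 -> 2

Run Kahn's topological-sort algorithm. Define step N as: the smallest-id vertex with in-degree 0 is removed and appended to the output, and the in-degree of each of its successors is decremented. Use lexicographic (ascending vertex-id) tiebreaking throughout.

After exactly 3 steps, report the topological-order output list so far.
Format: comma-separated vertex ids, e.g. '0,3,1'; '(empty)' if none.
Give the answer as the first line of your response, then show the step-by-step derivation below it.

3,0,1

step 1: output 3; order=[3]; indeg=(0,1,2,0,1)
step 2: output 0; order=[3,0]; indeg=(0,0,1,0,0)
step 3: output 1; order=[3,0,1]; indeg=(0,0,1,0,0)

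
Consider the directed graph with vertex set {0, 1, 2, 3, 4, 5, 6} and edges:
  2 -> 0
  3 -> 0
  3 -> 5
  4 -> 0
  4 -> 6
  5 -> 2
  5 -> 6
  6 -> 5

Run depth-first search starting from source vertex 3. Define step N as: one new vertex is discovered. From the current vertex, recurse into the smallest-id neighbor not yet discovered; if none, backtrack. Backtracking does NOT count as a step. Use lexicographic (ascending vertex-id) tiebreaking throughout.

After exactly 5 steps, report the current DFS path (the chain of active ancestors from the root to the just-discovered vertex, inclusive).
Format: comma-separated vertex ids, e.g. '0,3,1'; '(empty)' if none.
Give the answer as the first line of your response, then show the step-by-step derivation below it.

3,5,6

step 1: discover 3; path=3; order=3
step 2: discover 0; path=3>0; order=3,0
step 3: discover 5; path=3>5; order=3,0,5
step 4: discover 2; path=3>5>2; order=3,0,5,2
step 5: discover 6; path=3>5>6; order=3,0,5,2,6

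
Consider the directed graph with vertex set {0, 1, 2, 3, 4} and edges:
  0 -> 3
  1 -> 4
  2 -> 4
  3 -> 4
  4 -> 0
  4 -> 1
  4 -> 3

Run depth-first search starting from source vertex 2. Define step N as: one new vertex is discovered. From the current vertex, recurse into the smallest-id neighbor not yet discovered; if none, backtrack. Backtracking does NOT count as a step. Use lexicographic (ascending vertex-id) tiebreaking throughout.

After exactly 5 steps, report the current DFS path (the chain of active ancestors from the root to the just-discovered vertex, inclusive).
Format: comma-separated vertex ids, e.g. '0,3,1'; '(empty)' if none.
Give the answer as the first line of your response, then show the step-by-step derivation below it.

2,4,1

step 1: discover 2; path=2; order=2
step 2: discover 4; path=2>4; order=2,4
step 3: discover 0; path=2>4>0; order=2,4,0
step 4: discover 3; path=2>4>0>3; order=2,4,0,3
step 5: discover 1; path=2>4>1; order=2,4,0,3,1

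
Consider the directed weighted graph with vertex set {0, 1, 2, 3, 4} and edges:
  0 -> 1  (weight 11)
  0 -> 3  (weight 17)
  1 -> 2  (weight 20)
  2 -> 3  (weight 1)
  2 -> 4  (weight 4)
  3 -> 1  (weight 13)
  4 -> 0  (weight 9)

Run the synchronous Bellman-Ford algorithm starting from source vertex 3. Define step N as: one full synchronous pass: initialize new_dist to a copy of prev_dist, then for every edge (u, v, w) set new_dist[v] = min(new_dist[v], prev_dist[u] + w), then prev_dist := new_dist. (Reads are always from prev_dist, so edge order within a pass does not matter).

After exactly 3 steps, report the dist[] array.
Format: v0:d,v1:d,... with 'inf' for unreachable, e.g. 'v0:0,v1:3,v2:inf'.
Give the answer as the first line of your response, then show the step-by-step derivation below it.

v0:inf,v1:13,v2:33,v3:0,v4:37

step 1: dist = v0:inf,v1:13,v2:inf,v3:0,v4:inf
step 2: dist = v0:inf,v1:13,v2:33,v3:0,v4:inf
step 3: dist = v0:inf,v1:13,v2:33,v3:0,v4:37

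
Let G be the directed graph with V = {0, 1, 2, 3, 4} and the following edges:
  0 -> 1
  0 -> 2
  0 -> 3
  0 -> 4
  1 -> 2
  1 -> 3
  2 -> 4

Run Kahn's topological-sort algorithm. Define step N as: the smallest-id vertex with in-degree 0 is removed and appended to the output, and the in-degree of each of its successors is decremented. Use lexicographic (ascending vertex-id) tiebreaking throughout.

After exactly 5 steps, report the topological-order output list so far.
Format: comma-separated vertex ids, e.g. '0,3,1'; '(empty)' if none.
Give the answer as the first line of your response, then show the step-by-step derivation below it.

0,1,2,3,4

step 1: output 0; order=[0]; indeg=(0,0,1,1,1)
step 2: output 1; order=[0,1]; indeg=(0,0,0,0,1)
step 3: output 2; order=[0,1,2]; indeg=(0,0,0,0,0)
step 4: output 3; order=[0,1,2,3]; indeg=(0,0,0,0,0)
step 5: output 4; order=[0,1,2,3,4]; indeg=(0,0,0,0,0)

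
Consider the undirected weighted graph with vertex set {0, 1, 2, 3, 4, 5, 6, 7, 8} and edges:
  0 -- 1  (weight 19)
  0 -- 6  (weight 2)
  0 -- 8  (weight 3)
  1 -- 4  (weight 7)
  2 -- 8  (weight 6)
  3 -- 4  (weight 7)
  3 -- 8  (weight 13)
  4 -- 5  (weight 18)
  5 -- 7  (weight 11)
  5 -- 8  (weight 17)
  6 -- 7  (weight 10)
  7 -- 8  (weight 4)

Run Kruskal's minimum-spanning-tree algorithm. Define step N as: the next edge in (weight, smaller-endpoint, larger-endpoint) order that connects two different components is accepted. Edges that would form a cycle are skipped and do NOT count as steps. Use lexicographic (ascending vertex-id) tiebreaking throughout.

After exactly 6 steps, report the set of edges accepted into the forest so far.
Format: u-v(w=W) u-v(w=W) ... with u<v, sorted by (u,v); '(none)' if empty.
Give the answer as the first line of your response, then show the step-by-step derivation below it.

0-6(w=2) 0-8(w=3) 1-4(w=7) 2-8(w=6) 3-4(w=7) 7-8(w=4)

step 1: add edge 0-6 (w=2); MST = {0-6(w=2)}
step 2: add edge 0-8 (w=3); MST = {0-6(w=2) 0-8(w=3)}
step 3: add edge 7-8 (w=4); MST = {0-6(w=2) 0-8(w=3) 7-8(w=4)}
step 4: add edge 2-8 (w=6); MST = {0-6(w=2) 0-8(w=3) 2-8(w=6) 7-8(w=4)}
step 5: add edge 1-4 (w=7); MST = {0-6(w=2) 0-8(w=3) 1-4(w=7) 2-8(w=6) 7-8(w=4)}
step 6: add edge 3-4 (w=7); MST = {0-6(w=2) 0-8(w=3) 1-4(w=7) 2-8(w=6) 3-4(w=7) 7-8(w=4)}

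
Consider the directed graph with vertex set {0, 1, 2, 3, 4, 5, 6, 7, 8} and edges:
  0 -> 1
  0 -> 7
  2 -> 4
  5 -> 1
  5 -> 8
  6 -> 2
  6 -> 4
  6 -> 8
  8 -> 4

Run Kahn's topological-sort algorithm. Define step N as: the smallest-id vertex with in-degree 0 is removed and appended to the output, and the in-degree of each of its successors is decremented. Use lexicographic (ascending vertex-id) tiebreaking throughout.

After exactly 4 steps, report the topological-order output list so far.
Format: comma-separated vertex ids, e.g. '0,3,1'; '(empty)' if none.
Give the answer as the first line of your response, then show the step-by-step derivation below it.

0,3,5,1

step 1: output 0; order=[0]; indeg=(0,1,1,0,3,0,0,0,2)
step 2: output 3; order=[0,3]; indeg=(0,1,1,0,3,0,0,0,2)
step 3: output 5; order=[0,3,5]; indeg=(0,0,1,0,3,0,0,0,1)
step 4: output 1; order=[0,3,5,1]; indeg=(0,0,1,0,3,0,0,0,1)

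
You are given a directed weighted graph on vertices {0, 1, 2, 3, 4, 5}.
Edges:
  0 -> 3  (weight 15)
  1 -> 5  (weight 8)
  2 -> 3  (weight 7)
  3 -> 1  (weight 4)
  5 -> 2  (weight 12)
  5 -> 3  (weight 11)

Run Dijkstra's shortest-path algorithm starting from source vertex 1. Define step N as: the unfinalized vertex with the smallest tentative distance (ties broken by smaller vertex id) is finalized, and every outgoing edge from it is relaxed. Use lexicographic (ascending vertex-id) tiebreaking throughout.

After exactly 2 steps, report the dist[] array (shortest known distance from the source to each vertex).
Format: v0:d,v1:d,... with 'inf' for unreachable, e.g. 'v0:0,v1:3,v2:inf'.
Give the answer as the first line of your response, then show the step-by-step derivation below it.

v0:inf,v1:0,v2:20,v3:19,v4:inf,v5:8

step 1: dist = v0:inf,v1:0,v2:inf,v3:inf,v4:inf,v5:8
step 2: dist = v0:inf,v1:0,v2:20,v3:19,v4:inf,v5:8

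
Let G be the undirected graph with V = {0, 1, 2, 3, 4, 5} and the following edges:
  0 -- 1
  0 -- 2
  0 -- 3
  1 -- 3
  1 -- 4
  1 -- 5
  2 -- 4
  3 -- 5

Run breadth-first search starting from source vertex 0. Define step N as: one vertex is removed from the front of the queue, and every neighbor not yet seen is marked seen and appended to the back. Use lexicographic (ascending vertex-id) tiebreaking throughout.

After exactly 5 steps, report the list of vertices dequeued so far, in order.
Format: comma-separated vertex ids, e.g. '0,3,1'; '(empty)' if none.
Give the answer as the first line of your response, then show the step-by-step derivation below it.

0,1,2,3,4

step 1: dequeue 0; queue=[1,2,3]; order=0
step 2: dequeue 1; queue=[2,3,4,5]; order=0,1
step 3: dequeue 2; queue=[3,4,5]; order=0,1,2
step 4: dequeue 3; queue=[4,5]; order=0,1,2,3
step 5: dequeue 4; queue=[5]; order=0,1,2,3,4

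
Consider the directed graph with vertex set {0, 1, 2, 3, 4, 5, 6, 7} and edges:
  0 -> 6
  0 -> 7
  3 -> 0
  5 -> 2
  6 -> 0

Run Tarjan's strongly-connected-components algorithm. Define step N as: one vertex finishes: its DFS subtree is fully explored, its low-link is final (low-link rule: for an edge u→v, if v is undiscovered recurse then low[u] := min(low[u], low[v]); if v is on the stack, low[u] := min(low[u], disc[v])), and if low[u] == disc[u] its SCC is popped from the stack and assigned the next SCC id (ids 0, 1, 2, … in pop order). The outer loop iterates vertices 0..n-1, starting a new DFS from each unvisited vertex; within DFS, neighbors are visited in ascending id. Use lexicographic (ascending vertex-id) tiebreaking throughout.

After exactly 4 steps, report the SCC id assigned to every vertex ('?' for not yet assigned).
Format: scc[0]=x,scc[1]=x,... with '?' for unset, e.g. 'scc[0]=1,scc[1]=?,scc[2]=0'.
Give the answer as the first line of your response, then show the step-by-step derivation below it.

scc[0]=1,scc[1]=2,scc[2]=?,scc[3]=?,scc[4]=?,scc[5]=?,scc[6]=1,scc[7]=0

step 1: low=(low[0]=0,low[1]=?,low[2]=?,low[3]=?,low[4]=?,low[5]=?,low[6]=0,low[7]=?); scc=(scc[0]=?,scc[1]=?,scc[2]=?,scc[3]=?,scc[4]=?,scc[5]=?,scc[6]=?,scc[7]=?)
step 2: low=(low[0]=0,low[1]=?,low[2]=?,low[3]=?,low[4]=?,low[5]=?,low[6]=0,low[7]=2); scc=(scc[0]=?,scc[1]=?,scc[2]=?,scc[3]=?,scc[4]=?,scc[5]=?,scc[6]=?,scc[7]=0)
step 3: low=(low[0]=0,low[1]=?,low[2]=?,low[3]=?,low[4]=?,low[5]=?,low[6]=0,low[7]=2); scc=(scc[0]=1,scc[1]=?,scc[2]=?,scc[3]=?,scc[4]=?,scc[5]=?,scc[6]=1,scc[7]=0)
step 4: low=(low[0]=0,low[1]=3,low[2]=?,low[3]=?,low[4]=?,low[5]=?,low[6]=0,low[7]=2); scc=(scc[0]=1,scc[1]=2,scc[2]=?,scc[3]=?,scc[4]=?,scc[5]=?,scc[6]=1,scc[7]=0)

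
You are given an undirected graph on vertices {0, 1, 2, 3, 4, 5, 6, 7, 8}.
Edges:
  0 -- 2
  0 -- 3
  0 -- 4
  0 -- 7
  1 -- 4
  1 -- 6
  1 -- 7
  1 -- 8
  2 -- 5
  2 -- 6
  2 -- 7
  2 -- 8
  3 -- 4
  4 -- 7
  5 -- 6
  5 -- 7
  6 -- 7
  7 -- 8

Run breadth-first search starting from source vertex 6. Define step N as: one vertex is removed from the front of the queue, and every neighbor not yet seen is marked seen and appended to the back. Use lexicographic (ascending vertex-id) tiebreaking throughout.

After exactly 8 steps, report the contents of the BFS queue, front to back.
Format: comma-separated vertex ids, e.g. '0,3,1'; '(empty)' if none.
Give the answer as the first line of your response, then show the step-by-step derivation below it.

3

step 1: dequeue 6; queue=[1,2,5,7]; order=6
step 2: dequeue 1; queue=[2,5,7,4,8]; order=6,1
step 3: dequeue 2; queue=[5,7,4,8,0]; order=6,1,2
step 4: dequeue 5; queue=[7,4,8,0]; order=6,1,2,5
step 5: dequeue 7; queue=[4,8,0]; order=6,1,2,5,7
step 6: dequeue 4; queue=[8,0,3]; order=6,1,2,5,7,4
step 7: dequeue 8; queue=[0,3]; order=6,1,2,5,7,4,8
step 8: dequeue 0; queue=[3]; order=6,1,2,5,7,4,8,0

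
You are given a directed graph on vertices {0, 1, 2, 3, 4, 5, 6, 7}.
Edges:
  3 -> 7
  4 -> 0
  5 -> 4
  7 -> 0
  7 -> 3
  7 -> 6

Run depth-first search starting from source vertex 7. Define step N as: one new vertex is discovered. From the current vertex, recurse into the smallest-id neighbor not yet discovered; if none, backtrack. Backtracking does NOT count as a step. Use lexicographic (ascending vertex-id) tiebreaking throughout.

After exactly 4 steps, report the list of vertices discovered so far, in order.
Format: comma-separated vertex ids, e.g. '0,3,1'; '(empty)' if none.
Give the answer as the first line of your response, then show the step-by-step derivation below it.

7,0,3,6

step 1: discover 7; path=7; order=7
step 2: discover 0; path=7>0; order=7,0
step 3: discover 3; path=7>3; order=7,0,3
step 4: discover 6; path=7>6; order=7,0,3,6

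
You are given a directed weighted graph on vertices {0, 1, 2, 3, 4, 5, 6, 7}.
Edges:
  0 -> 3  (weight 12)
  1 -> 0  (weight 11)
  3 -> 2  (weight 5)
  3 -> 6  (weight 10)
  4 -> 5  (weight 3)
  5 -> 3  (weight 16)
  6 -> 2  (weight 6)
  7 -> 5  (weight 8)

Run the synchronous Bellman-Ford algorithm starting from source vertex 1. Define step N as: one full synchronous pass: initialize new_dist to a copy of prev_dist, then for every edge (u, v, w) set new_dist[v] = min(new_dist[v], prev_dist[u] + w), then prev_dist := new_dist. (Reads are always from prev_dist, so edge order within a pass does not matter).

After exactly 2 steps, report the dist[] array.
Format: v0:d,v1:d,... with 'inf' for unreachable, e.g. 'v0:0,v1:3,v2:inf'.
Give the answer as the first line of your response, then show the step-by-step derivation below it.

v0:11,v1:0,v2:inf,v3:23,v4:inf,v5:inf,v6:inf,v7:inf

step 1: dist = v0:11,v1:0,v2:inf,v3:inf,v4:inf,v5:inf,v6:inf,v7:inf
step 2: dist = v0:11,v1:0,v2:inf,v3:23,v4:inf,v5:inf,v6:inf,v7:inf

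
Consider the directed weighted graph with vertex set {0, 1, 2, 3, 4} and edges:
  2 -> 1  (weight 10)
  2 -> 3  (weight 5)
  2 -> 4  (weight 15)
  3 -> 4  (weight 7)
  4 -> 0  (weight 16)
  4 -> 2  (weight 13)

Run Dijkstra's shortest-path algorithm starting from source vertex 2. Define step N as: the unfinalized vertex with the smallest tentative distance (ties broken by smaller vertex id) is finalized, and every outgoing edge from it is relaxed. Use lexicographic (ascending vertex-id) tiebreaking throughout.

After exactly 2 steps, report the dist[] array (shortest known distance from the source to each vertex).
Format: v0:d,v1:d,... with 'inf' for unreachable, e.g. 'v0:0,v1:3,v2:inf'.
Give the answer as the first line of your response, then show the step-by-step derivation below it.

v0:inf,v1:10,v2:0,v3:5,v4:12

step 1: dist = v0:inf,v1:10,v2:0,v3:5,v4:15
step 2: dist = v0:inf,v1:10,v2:0,v3:5,v4:12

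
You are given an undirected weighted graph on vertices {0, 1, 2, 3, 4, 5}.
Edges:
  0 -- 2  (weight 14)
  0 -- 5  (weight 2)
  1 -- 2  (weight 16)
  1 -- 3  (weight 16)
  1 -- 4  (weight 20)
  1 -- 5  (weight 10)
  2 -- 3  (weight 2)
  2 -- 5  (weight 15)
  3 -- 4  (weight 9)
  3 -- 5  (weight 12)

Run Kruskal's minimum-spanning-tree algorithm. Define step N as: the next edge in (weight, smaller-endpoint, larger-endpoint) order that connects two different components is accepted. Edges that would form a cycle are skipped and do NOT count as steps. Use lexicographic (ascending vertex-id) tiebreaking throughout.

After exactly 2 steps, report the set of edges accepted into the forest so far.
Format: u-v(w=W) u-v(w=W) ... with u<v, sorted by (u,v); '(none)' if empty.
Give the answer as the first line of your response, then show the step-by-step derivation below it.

0-5(w=2) 2-3(w=2)

step 1: add edge 0-5 (w=2); MST = {0-5(w=2)}
step 2: add edge 2-3 (w=2); MST = {0-5(w=2) 2-3(w=2)}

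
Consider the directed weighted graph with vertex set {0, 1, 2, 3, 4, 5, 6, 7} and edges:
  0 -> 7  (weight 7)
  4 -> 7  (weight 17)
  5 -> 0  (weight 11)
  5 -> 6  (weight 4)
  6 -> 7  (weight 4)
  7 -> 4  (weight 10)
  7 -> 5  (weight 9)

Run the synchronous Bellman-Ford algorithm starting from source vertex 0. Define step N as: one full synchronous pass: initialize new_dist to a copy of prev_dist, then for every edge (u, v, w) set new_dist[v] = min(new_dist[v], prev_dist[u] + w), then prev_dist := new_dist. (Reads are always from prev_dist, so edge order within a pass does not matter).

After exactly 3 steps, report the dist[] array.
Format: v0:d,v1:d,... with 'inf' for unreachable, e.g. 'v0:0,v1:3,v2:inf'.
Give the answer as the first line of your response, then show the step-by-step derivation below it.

v0:0,v1:inf,v2:inf,v3:inf,v4:17,v5:16,v6:20,v7:7

step 1: dist = v0:0,v1:inf,v2:inf,v3:inf,v4:inf,v5:inf,v6:inf,v7:7
step 2: dist = v0:0,v1:inf,v2:inf,v3:inf,v4:17,v5:16,v6:inf,v7:7
step 3: dist = v0:0,v1:inf,v2:inf,v3:inf,v4:17,v5:16,v6:20,v7:7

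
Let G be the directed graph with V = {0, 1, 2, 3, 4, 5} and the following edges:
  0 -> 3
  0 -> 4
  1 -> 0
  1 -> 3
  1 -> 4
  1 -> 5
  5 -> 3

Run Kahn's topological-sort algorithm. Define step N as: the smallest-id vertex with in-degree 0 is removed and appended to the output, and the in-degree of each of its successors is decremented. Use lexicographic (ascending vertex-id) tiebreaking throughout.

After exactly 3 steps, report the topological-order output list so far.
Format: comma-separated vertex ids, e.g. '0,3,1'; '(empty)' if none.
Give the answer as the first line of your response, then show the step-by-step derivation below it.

1,0,2

step 1: output 1; order=[1]; indeg=(0,0,0,2,1,0)
step 2: output 0; order=[1,0]; indeg=(0,0,0,1,0,0)
step 3: output 2; order=[1,0,2]; indeg=(0,0,0,1,0,0)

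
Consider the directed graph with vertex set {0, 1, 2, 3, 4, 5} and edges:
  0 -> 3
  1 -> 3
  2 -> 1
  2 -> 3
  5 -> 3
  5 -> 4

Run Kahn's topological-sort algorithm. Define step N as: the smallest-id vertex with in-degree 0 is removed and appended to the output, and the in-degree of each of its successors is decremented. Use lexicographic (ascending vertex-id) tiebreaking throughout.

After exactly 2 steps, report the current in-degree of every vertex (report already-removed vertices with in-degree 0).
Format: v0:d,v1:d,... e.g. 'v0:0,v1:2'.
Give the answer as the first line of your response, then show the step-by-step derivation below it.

v0:0,v1:0,v2:0,v3:2,v4:1,v5:0

step 1: output 0; order=[0]; indeg=(0,1,0,3,1,0)
step 2: output 2; order=[0,2]; indeg=(0,0,0,2,1,0)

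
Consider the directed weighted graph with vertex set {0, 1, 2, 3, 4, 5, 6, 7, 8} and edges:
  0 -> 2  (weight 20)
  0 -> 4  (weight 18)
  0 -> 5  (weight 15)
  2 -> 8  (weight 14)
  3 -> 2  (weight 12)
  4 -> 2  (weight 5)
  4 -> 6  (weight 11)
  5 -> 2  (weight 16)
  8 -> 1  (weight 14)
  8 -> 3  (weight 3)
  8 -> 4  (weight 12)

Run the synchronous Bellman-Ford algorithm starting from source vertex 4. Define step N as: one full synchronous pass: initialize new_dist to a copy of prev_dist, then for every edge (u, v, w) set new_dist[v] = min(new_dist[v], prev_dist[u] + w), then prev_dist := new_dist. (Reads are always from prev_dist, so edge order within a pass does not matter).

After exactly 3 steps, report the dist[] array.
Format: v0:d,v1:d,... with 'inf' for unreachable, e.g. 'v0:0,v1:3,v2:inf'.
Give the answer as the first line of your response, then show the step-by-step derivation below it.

v0:inf,v1:33,v2:5,v3:22,v4:0,v5:inf,v6:11,v7:inf,v8:19

step 1: dist = v0:inf,v1:inf,v2:5,v3:inf,v4:0,v5:inf,v6:11,v7:inf,v8:inf
step 2: dist = v0:inf,v1:inf,v2:5,v3:inf,v4:0,v5:inf,v6:11,v7:inf,v8:19
step 3: dist = v0:inf,v1:33,v2:5,v3:22,v4:0,v5:inf,v6:11,v7:inf,v8:19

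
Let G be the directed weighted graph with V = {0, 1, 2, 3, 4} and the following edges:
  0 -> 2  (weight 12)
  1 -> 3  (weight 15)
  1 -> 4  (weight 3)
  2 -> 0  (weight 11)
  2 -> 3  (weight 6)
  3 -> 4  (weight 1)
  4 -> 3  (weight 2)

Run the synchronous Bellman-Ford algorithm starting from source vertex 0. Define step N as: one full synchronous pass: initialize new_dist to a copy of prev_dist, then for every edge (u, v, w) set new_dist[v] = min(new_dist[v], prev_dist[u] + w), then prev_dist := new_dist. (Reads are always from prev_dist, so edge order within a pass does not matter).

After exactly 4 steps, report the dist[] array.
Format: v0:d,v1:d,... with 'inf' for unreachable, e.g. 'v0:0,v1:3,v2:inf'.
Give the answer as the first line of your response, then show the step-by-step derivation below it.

v0:0,v1:inf,v2:12,v3:18,v4:19

step 1: dist = v0:0,v1:inf,v2:12,v3:inf,v4:inf
step 2: dist = v0:0,v1:inf,v2:12,v3:18,v4:inf
step 3: dist = v0:0,v1:inf,v2:12,v3:18,v4:19
step 4: dist = v0:0,v1:inf,v2:12,v3:18,v4:19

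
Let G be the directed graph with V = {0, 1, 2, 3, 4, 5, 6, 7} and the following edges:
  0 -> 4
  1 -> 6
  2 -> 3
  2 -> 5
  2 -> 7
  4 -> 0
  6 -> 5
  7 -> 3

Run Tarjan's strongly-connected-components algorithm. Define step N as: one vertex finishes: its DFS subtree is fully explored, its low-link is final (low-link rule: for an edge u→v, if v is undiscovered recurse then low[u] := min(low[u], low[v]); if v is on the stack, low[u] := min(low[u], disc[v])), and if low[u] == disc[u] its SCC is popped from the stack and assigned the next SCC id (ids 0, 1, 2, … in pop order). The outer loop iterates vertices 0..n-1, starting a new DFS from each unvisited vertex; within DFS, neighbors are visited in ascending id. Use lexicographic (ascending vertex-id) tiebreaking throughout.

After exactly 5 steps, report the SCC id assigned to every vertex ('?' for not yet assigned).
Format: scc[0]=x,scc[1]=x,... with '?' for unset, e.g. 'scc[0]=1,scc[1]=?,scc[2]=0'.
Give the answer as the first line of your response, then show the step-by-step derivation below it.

scc[0]=0,scc[1]=3,scc[2]=?,scc[3]=?,scc[4]=0,scc[5]=1,scc[6]=2,scc[7]=?

step 1: low=(low[0]=0,low[1]=?,low[2]=?,low[3]=?,low[4]=0,low[5]=?,low[6]=?,low[7]=?); scc=(scc[0]=?,scc[1]=?,scc[2]=?,scc[3]=?,scc[4]=?,scc[5]=?,scc[6]=?,scc[7]=?)
step 2: low=(low[0]=0,low[1]=?,low[2]=?,low[3]=?,low[4]=0,low[5]=?,low[6]=?,low[7]=?); scc=(scc[0]=0,scc[1]=?,scc[2]=?,scc[3]=?,scc[4]=0,scc[5]=?,scc[6]=?,scc[7]=?)
step 3: low=(low[0]=0,low[1]=2,low[2]=?,low[3]=?,low[4]=0,low[5]=4,low[6]=3,low[7]=?); scc=(scc[0]=0,scc[1]=?,scc[2]=?,scc[3]=?,scc[4]=0,scc[5]=1,scc[6]=?,scc[7]=?)
step 4: low=(low[0]=0,low[1]=2,low[2]=?,low[3]=?,low[4]=0,low[5]=4,low[6]=3,low[7]=?); scc=(scc[0]=0,scc[1]=?,scc[2]=?,scc[3]=?,scc[4]=0,scc[5]=1,scc[6]=2,scc[7]=?)
step 5: low=(low[0]=0,low[1]=2,low[2]=?,low[3]=?,low[4]=0,low[5]=4,low[6]=3,low[7]=?); scc=(scc[0]=0,scc[1]=3,scc[2]=?,scc[3]=?,scc[4]=0,scc[5]=1,scc[6]=2,scc[7]=?)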